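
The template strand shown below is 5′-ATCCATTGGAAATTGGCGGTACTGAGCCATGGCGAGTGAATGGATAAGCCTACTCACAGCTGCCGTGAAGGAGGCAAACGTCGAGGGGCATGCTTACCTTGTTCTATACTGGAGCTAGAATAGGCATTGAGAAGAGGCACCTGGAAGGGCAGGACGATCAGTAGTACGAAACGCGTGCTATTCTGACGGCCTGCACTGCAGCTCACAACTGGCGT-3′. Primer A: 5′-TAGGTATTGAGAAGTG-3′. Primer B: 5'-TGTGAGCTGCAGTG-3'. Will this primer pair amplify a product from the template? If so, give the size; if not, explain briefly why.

No product — primer A has no binding site in the template.

Primer A (TAGGTATTGAGAAGTG) does not match the top strand, and its reverse complement CACTTCTCAATACCTA does not match either.
With no annealing site for primer A, no amplification occurs.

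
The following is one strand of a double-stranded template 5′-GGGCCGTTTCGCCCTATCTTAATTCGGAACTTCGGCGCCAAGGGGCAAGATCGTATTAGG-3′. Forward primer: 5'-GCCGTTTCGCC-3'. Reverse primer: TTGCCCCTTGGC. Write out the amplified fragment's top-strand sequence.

5'-GCCGTTTCGCCCTATCTTAATTCGGAACTTCGGCGCCAAGGGGCAA-3'

Forward primer GCCGTTTCGCC is found on the top strand at positions 3–13.
Taking the reverse complement of TTGCCCCTTGGC gives GCCAAGGGGCAA, found at positions 37–48 on the template; the primer anneals here to the top strand with its 3' end pointing upstream.
The product is the template from position 3 through 48 (46 bp).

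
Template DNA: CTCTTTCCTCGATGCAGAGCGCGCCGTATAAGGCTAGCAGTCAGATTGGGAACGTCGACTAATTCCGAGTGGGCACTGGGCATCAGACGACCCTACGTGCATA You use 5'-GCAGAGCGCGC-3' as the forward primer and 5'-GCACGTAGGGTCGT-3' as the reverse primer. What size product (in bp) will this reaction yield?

Forward primer GCAGAGCGCGC is found on the top strand at positions 14–24.
Taking the reverse complement of GCACGTAGGGTCGT gives ACGACCCTACGTGC, found at positions 87–100 on the template; the primer anneals here to the top strand with its 3' end pointing upstream.
The product runs from position 14 to position 100, so its length is 100 − 14 + 1 = 87 bp.

87 bp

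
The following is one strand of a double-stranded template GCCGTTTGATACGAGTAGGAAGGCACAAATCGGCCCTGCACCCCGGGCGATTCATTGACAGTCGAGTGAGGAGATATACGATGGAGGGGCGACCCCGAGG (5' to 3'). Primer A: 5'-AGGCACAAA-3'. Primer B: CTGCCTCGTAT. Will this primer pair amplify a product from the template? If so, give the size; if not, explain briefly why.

No product — primer B has no binding site in the template.

Primer B (CTGCCTCGTAT) does not match the top strand, and its reverse complement ATACGAGGCAG does not match either.
With no annealing site for primer B, no amplification occurs.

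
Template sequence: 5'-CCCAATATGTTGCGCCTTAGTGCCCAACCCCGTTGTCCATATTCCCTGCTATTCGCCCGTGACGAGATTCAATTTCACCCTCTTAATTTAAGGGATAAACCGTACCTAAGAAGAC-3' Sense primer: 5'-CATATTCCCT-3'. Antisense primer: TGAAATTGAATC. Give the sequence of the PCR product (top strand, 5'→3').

5'-CATATTCCCTGCTATTCGCCCGTGACGAGATTCAATTTCA-3'

Forward primer CATATTCCCT is found on the top strand at positions 38–47.
Reverse complement of the reverse primer: GATTCAATTTCA. This occurs on the top strand at positions 66–77.
The product is the template from position 38 through 77 (40 bp).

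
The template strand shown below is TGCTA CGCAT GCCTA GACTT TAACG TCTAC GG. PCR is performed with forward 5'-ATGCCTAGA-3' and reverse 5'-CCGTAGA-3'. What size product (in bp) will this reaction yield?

Forward primer ATGCCTAGA is found on the top strand at positions 9–17.
The reverse primer's reverse complement is TCTACGG, which matches the template at positions 26–32.
Amplicon spans positions 9–32: 24 bp.

24 bp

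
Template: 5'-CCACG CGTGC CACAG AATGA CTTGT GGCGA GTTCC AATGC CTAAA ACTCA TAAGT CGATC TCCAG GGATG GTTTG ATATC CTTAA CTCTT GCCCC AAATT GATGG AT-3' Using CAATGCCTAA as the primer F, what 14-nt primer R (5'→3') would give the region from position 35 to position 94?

5'-GGGCAAGAGTTAAG-3'

The product's 3' end on the top strand is position 94.
The reverse primer anneals to the top strand over positions 81–94, i.e. to CTTAACTCTTGCCC.
Its sequence written 5'→3' is the reverse complement: GGGCAAGAGTTAAG.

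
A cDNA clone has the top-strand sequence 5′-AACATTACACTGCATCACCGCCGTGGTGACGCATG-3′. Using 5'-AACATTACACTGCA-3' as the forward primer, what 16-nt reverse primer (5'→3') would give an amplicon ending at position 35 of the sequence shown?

The forward primer binds at positions 1–14; the product's 3' end on the top strand is position 35.
The reverse primer anneals to the top strand over positions 20–35, i.e. to GCCGTGGTGACGCATG.
Its sequence written 5'→3' is the reverse complement: CATGCGTCACCACGGC.

5'-CATGCGTCACCACGGC-3'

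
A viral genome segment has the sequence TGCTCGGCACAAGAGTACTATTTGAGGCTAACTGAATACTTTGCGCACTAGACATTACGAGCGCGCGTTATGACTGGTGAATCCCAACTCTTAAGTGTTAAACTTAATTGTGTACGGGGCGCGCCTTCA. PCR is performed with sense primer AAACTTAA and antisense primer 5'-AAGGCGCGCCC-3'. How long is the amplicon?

28 bp

Forward primer AAACTTAA is found on the top strand at positions 100–107.
The reverse primer's reverse complement is GGGCGCGCCTT, which matches the template at positions 117–127.
The product runs from position 100 to position 127, so its length is 127 − 100 + 1 = 28 bp.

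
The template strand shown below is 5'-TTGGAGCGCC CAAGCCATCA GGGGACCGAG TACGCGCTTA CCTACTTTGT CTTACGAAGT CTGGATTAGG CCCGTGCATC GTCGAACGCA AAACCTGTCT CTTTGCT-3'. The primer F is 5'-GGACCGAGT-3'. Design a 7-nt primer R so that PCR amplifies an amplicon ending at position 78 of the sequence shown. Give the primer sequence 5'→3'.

5'-TGCACGG-3'

The forward primer binds at positions 23–31; the product's 3' end on the top strand is position 78.
The reverse primer anneals to the top strand over positions 72–78, i.e. to CCGTGCA.
Its sequence written 5'→3' is the reverse complement: TGCACGG.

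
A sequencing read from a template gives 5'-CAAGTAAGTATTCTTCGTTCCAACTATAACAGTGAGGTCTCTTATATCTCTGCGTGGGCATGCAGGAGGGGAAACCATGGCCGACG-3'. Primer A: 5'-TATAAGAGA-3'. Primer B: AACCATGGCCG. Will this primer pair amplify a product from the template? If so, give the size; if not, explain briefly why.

No product — the primers' 3' ends point away from each other.

Primer A (TATAAGAGA) has reverse complement TCTCTTATA, which matches the top strand at positions 38–46; primer A anneals to the top strand there with its 3' end pointing upstream toward position 38.
Primer B (AACCATGGCCG) matches the top strand directly at positions 73–83; it anneals to the bottom strand with its 3' end pointing downstream toward position 83.
The 3' ends diverge (primer A extends toward position 1, primer B toward position 86), so the primers never converge on a shared product.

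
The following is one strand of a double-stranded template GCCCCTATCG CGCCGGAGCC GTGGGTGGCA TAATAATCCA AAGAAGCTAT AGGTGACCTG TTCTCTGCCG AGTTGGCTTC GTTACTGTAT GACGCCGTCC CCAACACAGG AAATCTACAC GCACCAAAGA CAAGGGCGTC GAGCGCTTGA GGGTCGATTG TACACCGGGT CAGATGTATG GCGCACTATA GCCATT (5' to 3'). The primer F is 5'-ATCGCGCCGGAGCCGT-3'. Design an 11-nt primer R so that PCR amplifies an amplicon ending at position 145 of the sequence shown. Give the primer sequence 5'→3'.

5'-CGCTCGACGCC-3'

The forward primer binds at positions 7–22; the product's 3' end on the top strand is position 145.
The reverse primer anneals to the top strand over positions 135–145, i.e. to GGCGTCGAGCG.
Its sequence written 5'→3' is the reverse complement: CGCTCGACGCC.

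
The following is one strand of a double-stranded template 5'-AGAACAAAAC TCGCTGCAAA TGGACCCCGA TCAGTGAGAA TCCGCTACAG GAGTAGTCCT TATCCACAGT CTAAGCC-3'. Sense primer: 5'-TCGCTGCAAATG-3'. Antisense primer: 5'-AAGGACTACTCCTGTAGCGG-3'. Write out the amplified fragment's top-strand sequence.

5'-TCGCTGCAAATGGACCCCGATCAGTGAGAATCCGCTACAGGAGTAGTCCTT-3'

Forward primer TCGCTGCAAATG is found on the top strand at positions 11–22.
Taking the reverse complement of AAGGACTACTCCTGTAGCGG gives CCGCTACAGGAGTAGTCCTT, found at positions 42–61 on the template; the primer anneals here to the top strand with its 3' end pointing upstream.
The product is the template from position 11 through 61 (51 bp).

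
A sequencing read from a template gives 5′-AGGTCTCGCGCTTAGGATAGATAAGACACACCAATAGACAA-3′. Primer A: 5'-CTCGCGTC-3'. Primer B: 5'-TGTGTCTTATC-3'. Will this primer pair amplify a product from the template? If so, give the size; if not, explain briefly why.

Primer A (CTCGCGTC) does not match the top strand, and its reverse complement GACGCGAG does not match either.
With no annealing site for primer A, no amplification occurs.

No product — primer A has no binding site in the template.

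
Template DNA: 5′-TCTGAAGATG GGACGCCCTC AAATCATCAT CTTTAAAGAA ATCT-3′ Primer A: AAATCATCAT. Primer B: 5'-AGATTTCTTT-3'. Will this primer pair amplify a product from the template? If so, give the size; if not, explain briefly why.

Yes — a 24 bp product.

Primer A (AAATCATCAT) matches the top strand at positions 21–30; it acts as a forward primer.
Primer B's reverse complement is AAAGAAATCT, matching the top strand at positions 35–44; it acts as a reverse primer.
The 3' ends face each other across positions 21–44, giving a 24 bp product.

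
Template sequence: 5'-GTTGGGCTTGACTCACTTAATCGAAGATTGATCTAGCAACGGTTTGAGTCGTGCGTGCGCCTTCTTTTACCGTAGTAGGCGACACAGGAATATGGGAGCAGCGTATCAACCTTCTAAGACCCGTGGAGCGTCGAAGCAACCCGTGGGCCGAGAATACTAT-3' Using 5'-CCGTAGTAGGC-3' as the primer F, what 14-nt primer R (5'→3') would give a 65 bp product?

5'-TCGACGCTCCACGG-3'

The forward primer binds at positions 70–80, so a 65 bp product ends at position 70 + 65 − 1 = 134.
The reverse primer anneals to the top strand over positions 121–134, i.e. to CCGTGGAGCGTCGA.
Its sequence written 5'→3' is the reverse complement: TCGACGCTCCACGG.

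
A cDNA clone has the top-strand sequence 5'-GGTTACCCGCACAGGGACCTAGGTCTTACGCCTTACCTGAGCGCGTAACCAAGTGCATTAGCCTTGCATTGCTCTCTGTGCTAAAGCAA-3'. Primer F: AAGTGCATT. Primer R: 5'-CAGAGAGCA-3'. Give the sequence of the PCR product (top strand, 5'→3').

5'-AAGTGCATTAGCCTTGCATTGCTCTCTG-3'

Forward primer AAGTGCATT is found on the top strand at positions 51–59.
Taking the reverse complement of CAGAGAGCA gives TGCTCTCTG, found at positions 70–78 on the template; the primer anneals here to the top strand with its 3' end pointing upstream.
The product is the template from position 51 through 78 (28 bp).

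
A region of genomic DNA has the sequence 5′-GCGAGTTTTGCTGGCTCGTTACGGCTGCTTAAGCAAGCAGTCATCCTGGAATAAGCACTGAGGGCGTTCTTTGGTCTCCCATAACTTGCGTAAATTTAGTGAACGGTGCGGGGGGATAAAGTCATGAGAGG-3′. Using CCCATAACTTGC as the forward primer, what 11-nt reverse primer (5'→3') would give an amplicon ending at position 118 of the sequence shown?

5'-TATCCCCCCGC-3'

The forward primer binds at positions 78–89; the product's 3' end on the top strand is position 118.
The reverse primer anneals to the top strand over positions 108–118, i.e. to GCGGGGGGATA.
Its sequence written 5'→3' is the reverse complement: TATCCCCCCGC.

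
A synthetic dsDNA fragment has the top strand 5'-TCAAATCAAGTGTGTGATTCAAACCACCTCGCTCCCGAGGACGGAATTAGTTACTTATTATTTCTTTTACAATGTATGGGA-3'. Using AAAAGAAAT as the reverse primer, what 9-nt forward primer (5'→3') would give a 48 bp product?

5'-AAACCACCT-3'

The reverse primer's reverse complement ATTTCTTTT matches the template at positions 60–68, so the product ends at position 68.
A 48 bp product then starts at position 68 − 48 + 1 = 21.
The forward primer is identical to the top strand there: AAACCACCT.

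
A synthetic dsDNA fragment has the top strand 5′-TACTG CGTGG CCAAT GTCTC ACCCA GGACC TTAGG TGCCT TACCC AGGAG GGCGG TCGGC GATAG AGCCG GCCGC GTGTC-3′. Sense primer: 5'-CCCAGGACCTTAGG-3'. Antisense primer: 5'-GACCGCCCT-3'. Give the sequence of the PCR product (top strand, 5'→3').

Forward primer CCCAGGACCTTAGG is found on the top strand at positions 22–35.
The reverse primer's reverse complement is AGGGCGGTC, which matches the template at positions 49–57.
The product is the template from position 22 through 57 (36 bp).

5'-CCCAGGACCTTAGGTGCCTTACCCAGGAGGGCGGTC-3'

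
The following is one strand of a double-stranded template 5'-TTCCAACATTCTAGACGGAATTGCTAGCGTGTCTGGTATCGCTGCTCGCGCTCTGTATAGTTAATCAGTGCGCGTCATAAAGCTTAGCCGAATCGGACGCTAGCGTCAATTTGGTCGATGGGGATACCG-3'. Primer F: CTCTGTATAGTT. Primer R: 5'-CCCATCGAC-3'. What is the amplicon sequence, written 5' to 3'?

The forward primer matches the template at positions 51–62.
Taking the reverse complement of CCCATCGAC gives GTCGATGGG, found at positions 114–122 on the template; the primer anneals here to the top strand with its 3' end pointing upstream.
The product is the template from position 51 through 122 (72 bp).

5'-CTCTGTATAGTTAATCAGTGCGCGTCATAAAGCTTAGCCGAATCGGACGCTAGCGTCAATTTGGTCGATGGG-3'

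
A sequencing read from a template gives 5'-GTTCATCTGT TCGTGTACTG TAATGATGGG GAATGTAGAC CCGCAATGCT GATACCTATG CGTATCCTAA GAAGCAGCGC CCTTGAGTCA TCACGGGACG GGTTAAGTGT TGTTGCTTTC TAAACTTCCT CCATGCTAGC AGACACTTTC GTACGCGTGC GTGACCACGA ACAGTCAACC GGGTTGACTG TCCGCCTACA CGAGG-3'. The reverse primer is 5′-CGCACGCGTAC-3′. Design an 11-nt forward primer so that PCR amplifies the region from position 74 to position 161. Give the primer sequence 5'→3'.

The reverse primer's reverse complement GTACGCGTGCG matches the template at positions 151–161; the product starts at position 74.
The forward primer is identical to the top strand over positions 74–84: GCAGCGCCCTT.

5'-GCAGCGCCCTT-3'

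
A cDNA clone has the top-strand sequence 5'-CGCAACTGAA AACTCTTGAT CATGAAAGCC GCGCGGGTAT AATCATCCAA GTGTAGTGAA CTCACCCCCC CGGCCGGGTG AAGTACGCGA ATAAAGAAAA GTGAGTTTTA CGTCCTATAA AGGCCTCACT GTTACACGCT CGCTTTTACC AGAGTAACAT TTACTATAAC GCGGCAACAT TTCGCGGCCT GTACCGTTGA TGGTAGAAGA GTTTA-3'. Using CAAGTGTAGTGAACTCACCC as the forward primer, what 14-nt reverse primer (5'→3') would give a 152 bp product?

5'-CAACGGTACAGGCC-3'

The forward primer binds at positions 48–67, so a 152 bp product ends at position 48 + 152 − 1 = 199.
The reverse primer anneals to the top strand over positions 186–199, i.e. to GGCCTGTACCGTTG.
Its sequence written 5'→3' is the reverse complement: CAACGGTACAGGCC.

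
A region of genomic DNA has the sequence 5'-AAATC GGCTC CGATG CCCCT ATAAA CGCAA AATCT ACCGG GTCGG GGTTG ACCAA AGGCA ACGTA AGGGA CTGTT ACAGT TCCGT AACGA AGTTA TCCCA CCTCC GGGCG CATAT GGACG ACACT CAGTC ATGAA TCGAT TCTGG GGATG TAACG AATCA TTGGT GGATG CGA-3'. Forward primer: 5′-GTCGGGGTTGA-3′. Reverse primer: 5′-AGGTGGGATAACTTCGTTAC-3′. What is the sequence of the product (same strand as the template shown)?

5'-GTCGGGGTTGACCAAAGGCAACGTAAGGGACTGTTACAGTTCCGTAACGAAGTTATCCCACCT-3'

The forward primer matches the template at positions 41–51.
The reverse primer's reverse complement is GTAACGAAGTTATCCCACCT, which matches the template at positions 84–103.
The product is the template from position 41 through 103 (63 bp).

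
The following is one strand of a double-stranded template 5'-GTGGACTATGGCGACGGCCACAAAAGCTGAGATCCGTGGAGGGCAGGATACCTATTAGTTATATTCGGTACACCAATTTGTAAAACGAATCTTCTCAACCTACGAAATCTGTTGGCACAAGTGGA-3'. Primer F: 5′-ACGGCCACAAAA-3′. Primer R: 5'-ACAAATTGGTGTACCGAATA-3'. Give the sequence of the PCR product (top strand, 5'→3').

5'-ACGGCCACAAAAGCTGAGATCCGTGGAGGGCAGGATACCTATTAGTTATATTCGGTACACCAATTTGT-3'

Scanning the template, ACGGCCACAAAA occurs at positions 14–25; this primer anneals to the bottom strand there with its 3' end pointing downstream.
Reverse complement of the reverse primer: TATTCGGTACACCAATTTGT. This occurs on the top strand at positions 62–81.
The product is the template from position 14 through 81 (68 bp).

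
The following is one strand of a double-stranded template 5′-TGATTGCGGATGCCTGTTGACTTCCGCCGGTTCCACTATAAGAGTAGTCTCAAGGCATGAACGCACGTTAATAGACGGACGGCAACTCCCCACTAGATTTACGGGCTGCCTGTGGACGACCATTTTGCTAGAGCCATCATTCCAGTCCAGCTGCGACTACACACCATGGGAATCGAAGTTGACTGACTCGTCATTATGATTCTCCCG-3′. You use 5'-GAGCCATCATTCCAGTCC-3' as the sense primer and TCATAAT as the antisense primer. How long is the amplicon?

Forward primer GAGCCATCATTCCAGTCC is found on the top strand at positions 131–148.
The reverse primer's reverse complement is ATTATGA, which matches the template at positions 193–199.
Amplicon spans positions 131–199: 69 bp.

69 bp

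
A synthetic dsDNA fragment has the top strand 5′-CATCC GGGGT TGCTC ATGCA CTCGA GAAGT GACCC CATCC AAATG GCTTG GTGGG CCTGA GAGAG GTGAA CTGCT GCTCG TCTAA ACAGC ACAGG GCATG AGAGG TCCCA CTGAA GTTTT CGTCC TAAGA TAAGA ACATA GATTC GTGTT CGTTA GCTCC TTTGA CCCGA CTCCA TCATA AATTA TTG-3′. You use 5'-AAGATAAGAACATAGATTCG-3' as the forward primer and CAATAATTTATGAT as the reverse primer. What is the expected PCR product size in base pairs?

62 bp

Scanning the template, AAGATAAGAACATAGATTCG occurs at positions 127–146; this primer anneals to the bottom strand there with its 3' end pointing downstream.
Reverse complement of the reverse primer: ATCATAAATTATTG. This occurs on the top strand at positions 175–188.
Product length = (reverse-primer end) − (forward-primer start) + 1 = 188 − 127 + 1 = 62 bp.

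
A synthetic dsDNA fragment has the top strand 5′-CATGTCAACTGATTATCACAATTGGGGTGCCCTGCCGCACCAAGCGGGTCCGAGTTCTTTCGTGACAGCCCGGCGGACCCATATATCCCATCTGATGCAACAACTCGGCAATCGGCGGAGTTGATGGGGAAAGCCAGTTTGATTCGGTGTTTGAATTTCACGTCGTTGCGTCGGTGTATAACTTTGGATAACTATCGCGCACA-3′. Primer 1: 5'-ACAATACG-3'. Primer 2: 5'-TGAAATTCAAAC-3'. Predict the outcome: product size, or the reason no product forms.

Primer 1 (ACAATACG) does not match the top strand, and its reverse complement CGTATTGT does not match either.
With no annealing site for primer 1, no amplification occurs.

No product — primer 1 has no binding site in the template.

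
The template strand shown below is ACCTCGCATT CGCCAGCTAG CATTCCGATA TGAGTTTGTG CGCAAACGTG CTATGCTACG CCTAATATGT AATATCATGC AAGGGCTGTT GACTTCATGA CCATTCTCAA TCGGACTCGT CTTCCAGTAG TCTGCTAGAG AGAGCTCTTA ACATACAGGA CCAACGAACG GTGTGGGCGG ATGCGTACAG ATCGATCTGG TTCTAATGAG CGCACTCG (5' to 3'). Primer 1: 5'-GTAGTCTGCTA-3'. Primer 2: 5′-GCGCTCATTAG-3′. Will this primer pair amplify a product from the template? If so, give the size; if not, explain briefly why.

Yes — an 87 bp product.

Primer 1 (GTAGTCTGCTA) matches the top strand at positions 127–137; it acts as a forward primer.
Primer 2's reverse complement is CTAATGAGCGC, matching the top strand at positions 203–213; it acts as a reverse primer.
The 3' ends face each other across positions 127–213, giving an 87 bp product.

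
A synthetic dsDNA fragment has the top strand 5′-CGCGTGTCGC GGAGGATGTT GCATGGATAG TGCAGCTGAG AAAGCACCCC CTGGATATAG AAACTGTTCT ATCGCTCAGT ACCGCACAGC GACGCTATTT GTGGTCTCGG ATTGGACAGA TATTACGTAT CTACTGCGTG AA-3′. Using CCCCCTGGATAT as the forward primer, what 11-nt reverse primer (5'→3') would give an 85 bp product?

5'-GATACGTAATA-3'

The forward primer binds at positions 47–58, so an 85 bp product ends at position 47 + 85 − 1 = 131.
The reverse primer anneals to the top strand over positions 121–131, i.e. to TATTACGTATC.
Its sequence written 5'→3' is the reverse complement: GATACGTAATA.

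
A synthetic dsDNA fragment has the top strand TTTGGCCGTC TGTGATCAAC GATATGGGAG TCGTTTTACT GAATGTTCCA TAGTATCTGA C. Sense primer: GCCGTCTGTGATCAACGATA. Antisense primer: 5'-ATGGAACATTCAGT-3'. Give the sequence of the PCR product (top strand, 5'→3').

5'-GCCGTCTGTGATCAACGATATGGGAGTCGTTTTACTGAATGTTCCAT-3'

Scanning the template, GCCGTCTGTGATCAACGATA occurs at positions 5–24; this primer anneals to the bottom strand there with its 3' end pointing downstream.
The reverse primer's reverse complement is ACTGAATGTTCCAT, which matches the template at positions 38–51.
The product is the template from position 5 through 51 (47 bp).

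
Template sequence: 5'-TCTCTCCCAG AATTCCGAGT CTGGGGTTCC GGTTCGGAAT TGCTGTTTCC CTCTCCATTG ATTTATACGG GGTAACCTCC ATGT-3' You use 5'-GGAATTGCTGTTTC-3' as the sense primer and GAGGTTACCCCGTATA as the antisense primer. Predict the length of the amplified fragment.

Scanning the template, GGAATTGCTGTTTC occurs at positions 36–49; this primer anneals to the bottom strand there with its 3' end pointing downstream.
The reverse primer's reverse complement is TATACGGGGTAACCTC, which matches the template at positions 64–79.
Product length = (reverse-primer end) − (forward-primer start) + 1 = 79 − 36 + 1 = 44 bp.

44 bp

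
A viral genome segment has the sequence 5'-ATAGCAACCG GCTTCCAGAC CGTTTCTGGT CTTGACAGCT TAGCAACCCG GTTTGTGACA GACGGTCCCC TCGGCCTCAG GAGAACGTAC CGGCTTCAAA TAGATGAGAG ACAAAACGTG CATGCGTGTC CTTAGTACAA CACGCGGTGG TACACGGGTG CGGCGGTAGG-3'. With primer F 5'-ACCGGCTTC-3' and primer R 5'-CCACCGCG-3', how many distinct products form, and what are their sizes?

Two products: 144 bp, 62 bp

The forward primer ACCGGCTTC matches the top strand at positions 7–15, 89–97.
The reverse primer's reverse complement is CGCGGTGG, matching at positions 143–150.
Each forward site pairs with the reverse site to give a product ending at position 150: sizes 144, 62 bp.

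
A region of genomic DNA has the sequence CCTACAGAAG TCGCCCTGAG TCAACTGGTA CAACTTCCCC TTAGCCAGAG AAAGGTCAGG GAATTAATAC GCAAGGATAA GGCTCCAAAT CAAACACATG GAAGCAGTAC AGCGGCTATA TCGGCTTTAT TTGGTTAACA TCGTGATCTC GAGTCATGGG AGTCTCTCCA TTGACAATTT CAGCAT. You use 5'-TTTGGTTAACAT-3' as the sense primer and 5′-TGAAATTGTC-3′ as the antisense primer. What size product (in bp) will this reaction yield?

53 bp

Scanning the template, TTTGGTTAACAT occurs at positions 130–141; this primer anneals to the bottom strand there with its 3' end pointing downstream.
Reverse complement of the reverse primer: GACAATTTCA. This occurs on the top strand at positions 173–182.
Amplicon spans positions 130–182: 53 bp.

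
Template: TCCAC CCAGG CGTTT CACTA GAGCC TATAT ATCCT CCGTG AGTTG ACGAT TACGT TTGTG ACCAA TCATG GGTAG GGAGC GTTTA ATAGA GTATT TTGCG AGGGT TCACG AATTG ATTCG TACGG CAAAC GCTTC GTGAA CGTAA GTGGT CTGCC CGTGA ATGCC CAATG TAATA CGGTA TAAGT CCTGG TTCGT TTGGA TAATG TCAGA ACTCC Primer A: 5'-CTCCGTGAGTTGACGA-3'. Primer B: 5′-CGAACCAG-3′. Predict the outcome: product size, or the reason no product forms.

Primer A (CTCCGTGAGTTGACGA) matches the top strand at positions 34–49; it acts as a forward primer.
Primer B's reverse complement is CTGGTTCG, matching the top strand at positions 187–194; it acts as a reverse primer.
The 3' ends face each other across positions 34–194, giving a 161 bp product.

Yes — a 161 bp product.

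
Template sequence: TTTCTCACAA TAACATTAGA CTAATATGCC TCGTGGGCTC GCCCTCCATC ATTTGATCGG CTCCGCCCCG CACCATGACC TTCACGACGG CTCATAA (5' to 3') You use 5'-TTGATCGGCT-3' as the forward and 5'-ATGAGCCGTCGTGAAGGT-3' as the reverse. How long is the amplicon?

Scanning the template, TTGATCGGCT occurs at positions 53–62; this primer anneals to the bottom strand there with its 3' end pointing downstream.
The reverse primer's reverse complement is ACCTTCACGACGGCTCAT, which matches the template at positions 78–95.
Product length = (reverse-primer end) − (forward-primer start) + 1 = 95 − 53 + 1 = 43 bp.

43 bp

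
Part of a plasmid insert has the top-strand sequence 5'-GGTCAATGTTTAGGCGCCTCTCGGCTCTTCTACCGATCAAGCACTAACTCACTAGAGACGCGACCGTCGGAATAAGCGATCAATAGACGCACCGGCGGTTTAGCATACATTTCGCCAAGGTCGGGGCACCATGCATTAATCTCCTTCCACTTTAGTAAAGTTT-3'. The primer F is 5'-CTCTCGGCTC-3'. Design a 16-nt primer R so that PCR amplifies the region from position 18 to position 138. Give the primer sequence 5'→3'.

5'-TAATGCATGGTGCCCC-3'

The product's 3' end on the top strand is position 138.
The reverse primer anneals to the top strand over positions 123–138, i.e. to GGGGCACCATGCATTA.
Its sequence written 5'→3' is the reverse complement: TAATGCATGGTGCCCC.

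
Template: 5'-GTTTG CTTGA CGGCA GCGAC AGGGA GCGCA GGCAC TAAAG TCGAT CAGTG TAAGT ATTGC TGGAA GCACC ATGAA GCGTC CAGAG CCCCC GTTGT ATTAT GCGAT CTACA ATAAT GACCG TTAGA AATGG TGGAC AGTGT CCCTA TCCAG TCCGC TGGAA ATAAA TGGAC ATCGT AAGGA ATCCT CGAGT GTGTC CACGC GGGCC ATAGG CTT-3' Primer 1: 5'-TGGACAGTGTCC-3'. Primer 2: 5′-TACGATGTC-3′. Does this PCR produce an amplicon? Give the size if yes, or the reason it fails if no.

Yes — a 46 bp product.

Primer 1 (TGGACAGTGTCC) matches the top strand at positions 131–142; it acts as a forward primer.
Primer 2's reverse complement is GACATCGTA, matching the top strand at positions 168–176; it acts as a reverse primer.
The 3' ends face each other across positions 131–176, giving a 46 bp product.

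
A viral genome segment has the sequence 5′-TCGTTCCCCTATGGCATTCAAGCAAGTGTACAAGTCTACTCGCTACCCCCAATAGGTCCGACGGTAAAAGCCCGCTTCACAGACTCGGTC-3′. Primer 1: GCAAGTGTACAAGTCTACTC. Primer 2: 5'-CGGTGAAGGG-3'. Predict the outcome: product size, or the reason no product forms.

No product — primer 2 has no binding site in the template.

Primer 2 (CGGTGAAGGG) does not match the top strand, and its reverse complement CCCTTCACCG does not match either.
With no annealing site for primer 2, no amplification occurs.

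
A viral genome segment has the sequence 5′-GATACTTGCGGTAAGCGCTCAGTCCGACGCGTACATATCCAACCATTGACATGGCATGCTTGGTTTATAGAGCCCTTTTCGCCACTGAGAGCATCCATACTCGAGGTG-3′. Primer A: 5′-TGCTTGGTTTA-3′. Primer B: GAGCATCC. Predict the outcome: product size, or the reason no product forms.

Primer A (TGCTTGGTTTA) matches the top strand at positions 57–67 (3' end points downstream).
Primer B (GAGCATCC) also matches the top strand directly, at positions 89–96 — its reverse complement GGATGCTC is not present.
Both primers anneal to the bottom strand with 3' ends pointing the same way, so neither can prime synthesis back toward the other.

No product — both primers anneal to the same strand and extend in the same direction.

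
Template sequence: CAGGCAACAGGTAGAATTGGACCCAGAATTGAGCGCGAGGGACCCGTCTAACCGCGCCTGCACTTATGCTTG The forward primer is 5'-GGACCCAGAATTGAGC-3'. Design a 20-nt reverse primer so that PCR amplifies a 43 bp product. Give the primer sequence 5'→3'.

5'-GCAGGCGCGGTTAGACGGGT-3'

The forward primer binds at positions 19–34, so a 43 bp product ends at position 19 + 43 − 1 = 61.
The reverse primer anneals to the top strand over positions 42–61, i.e. to ACCCGTCTAACCGCGCCTGC.
Its sequence written 5'→3' is the reverse complement: GCAGGCGCGGTTAGACGGGT.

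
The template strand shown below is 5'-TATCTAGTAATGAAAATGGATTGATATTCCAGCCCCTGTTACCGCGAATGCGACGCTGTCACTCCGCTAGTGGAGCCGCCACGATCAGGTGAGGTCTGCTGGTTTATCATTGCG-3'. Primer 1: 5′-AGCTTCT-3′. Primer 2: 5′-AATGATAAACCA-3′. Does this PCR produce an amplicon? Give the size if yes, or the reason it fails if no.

No product — primer 1 has no binding site in the template.

Primer 1 (AGCTTCT) does not match the top strand, and its reverse complement AGAAGCT does not match either.
With no annealing site for primer 1, no amplification occurs.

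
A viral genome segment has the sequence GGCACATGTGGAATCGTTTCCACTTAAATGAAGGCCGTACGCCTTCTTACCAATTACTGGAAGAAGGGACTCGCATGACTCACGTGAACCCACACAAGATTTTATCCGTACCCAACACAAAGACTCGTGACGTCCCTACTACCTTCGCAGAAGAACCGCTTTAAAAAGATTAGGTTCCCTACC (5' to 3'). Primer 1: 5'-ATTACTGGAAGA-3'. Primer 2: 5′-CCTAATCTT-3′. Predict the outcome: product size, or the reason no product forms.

Primer 1 (ATTACTGGAAGA) matches the top strand at positions 53–64; it acts as a forward primer.
Primer 2's reverse complement is AAGATTAGG, matching the top strand at positions 166–174; it acts as a reverse primer.
The 3' ends face each other across positions 53–174, giving a 122 bp product.

Yes — a 122 bp product.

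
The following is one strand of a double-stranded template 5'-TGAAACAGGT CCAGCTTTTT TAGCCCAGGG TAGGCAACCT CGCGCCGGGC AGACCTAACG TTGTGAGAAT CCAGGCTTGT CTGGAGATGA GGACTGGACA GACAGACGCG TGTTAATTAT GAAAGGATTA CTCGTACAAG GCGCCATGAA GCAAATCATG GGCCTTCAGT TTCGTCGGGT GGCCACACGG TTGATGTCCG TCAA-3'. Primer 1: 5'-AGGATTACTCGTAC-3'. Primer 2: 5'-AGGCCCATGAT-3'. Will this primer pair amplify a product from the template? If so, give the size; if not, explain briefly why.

Yes — a 42 bp product.

Primer 1 (AGGATTACTCGTAC) matches the top strand at positions 124–137; it acts as a forward primer.
Primer 2's reverse complement is ATCATGGGCCT, matching the top strand at positions 155–165; it acts as a reverse primer.
The 3' ends face each other across positions 124–165, giving a 42 bp product.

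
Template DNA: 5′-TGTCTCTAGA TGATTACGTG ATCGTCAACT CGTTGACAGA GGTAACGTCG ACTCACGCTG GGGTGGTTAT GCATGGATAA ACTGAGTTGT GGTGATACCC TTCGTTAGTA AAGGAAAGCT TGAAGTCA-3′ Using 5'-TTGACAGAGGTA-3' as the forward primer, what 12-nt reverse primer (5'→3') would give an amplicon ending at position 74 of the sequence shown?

The forward primer binds at positions 33–44; the product's 3' end on the top strand is position 74.
The reverse primer anneals to the top strand over positions 63–74, i.e. to GTGGTTATGCAT.
Its sequence written 5'→3' is the reverse complement: ATGCATAACCAC.

5'-ATGCATAACCAC-3'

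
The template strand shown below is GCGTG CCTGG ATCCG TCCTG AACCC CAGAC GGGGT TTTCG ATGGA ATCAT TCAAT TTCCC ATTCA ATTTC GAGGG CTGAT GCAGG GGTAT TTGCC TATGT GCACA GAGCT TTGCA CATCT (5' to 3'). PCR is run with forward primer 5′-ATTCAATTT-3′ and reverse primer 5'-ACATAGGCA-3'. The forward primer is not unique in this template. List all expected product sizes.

The forward primer ATTCAATTT matches the top strand at positions 49–57, 61–69.
The reverse primer's reverse complement is TGCCTATGT, matching at positions 92–100.
Each forward site pairs with the reverse site to give a product ending at position 100: sizes 52, 40 bp.

52 bp, 40 bp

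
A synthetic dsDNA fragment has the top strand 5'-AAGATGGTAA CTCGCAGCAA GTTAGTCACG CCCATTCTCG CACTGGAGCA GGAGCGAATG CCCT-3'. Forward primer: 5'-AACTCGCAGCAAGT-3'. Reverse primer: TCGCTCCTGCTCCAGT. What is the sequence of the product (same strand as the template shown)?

Scanning the template, AACTCGCAGCAAGT occurs at positions 9–22; this primer anneals to the bottom strand there with its 3' end pointing downstream.
Reverse complement of the reverse primer: ACTGGAGCAGGAGCGA. This occurs on the top strand at positions 42–57.
The product is the template from position 9 through 57 (49 bp).

5'-AACTCGCAGCAAGTTAGTCACGCCCATTCTCGCACTGGAGCAGGAGCGA-3'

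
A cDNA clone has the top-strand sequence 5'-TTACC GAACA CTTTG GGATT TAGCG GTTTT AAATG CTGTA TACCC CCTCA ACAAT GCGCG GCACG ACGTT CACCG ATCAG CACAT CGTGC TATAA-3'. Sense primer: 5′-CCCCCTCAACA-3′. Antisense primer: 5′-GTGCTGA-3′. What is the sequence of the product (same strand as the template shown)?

5'-CCCCCTCAACAATGCGCGGCACGACGTTCACCGATCAGCAC-3'

Forward primer CCCCCTCAACA is found on the top strand at positions 43–53.
The reverse primer's reverse complement is TCAGCAC, which matches the template at positions 77–83.
The product is the template from position 43 through 83 (41 bp).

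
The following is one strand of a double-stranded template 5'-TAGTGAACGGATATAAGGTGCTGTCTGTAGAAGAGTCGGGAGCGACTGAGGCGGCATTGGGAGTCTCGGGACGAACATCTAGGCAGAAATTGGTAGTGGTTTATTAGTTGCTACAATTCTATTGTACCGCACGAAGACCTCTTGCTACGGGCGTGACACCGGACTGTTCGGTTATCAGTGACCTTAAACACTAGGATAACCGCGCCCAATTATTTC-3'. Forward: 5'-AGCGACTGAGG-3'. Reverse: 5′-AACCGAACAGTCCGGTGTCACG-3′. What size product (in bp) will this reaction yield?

133 bp

Forward primer AGCGACTGAGG is found on the top strand at positions 41–51.
Taking the reverse complement of AACCGAACAGTCCGGTGTCACG gives CGTGACACCGGACTGTTCGGTT, found at positions 152–173 on the template; the primer anneals here to the top strand with its 3' end pointing upstream.
The product runs from position 41 to position 173, so its length is 173 − 41 + 1 = 133 bp.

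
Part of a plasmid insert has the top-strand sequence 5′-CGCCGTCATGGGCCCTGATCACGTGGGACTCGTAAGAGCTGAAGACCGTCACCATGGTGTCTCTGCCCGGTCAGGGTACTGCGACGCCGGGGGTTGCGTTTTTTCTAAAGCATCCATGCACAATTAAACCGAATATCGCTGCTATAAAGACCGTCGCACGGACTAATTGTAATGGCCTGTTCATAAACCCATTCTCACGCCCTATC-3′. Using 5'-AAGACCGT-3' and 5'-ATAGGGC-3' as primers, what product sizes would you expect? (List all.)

The forward primer AAGACCGT matches the top strand at positions 42–49, 147–154.
The reverse primer's reverse complement is GCCCTAT, matching at positions 199–205.
Each forward site pairs with the reverse site to give a product ending at position 205: sizes 164, 59 bp.

164 bp, 59 bp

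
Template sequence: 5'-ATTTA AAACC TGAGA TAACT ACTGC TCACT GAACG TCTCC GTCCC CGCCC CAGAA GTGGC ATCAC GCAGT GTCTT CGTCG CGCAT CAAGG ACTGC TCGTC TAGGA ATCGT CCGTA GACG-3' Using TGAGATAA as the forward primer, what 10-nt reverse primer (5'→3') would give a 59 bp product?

The forward primer binds at positions 11–18, so a 59 bp product ends at position 11 + 59 − 1 = 69.
The reverse primer anneals to the top strand over positions 60–69, i.e. to CATCACGCAG.
Its sequence written 5'→3' is the reverse complement: CTGCGTGATG.

5'-CTGCGTGATG-3'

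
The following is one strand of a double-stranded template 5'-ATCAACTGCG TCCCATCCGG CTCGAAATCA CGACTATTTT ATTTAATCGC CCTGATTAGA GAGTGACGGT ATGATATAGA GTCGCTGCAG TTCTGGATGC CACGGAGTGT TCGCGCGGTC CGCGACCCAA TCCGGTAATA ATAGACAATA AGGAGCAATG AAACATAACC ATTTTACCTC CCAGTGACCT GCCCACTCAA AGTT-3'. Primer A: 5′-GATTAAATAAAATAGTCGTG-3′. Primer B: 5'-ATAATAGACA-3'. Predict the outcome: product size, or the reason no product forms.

Primer A (GATTAAATAAAATAGTCGTG) has reverse complement CACGACTATTTTATTTAATC, which matches the top strand at positions 29–48; primer A anneals to the top strand there with its 3' end pointing upstream toward position 29.
Primer B (ATAATAGACA) matches the top strand directly at positions 138–147; it anneals to the bottom strand with its 3' end pointing downstream toward position 147.
The 3' ends diverge (primer A extends toward position 1, primer B toward position 204), so the primers never converge on a shared product.

No product — the primers' 3' ends point away from each other.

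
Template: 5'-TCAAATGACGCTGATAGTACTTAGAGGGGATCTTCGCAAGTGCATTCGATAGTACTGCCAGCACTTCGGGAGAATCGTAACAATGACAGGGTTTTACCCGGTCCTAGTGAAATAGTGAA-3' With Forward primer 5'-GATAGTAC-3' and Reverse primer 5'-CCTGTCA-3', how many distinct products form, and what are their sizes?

The forward primer GATAGTAC matches the top strand at positions 13–20, 48–55.
The reverse primer's reverse complement is TGACAGG, matching at positions 84–90.
Each forward site pairs with the reverse site to give a product ending at position 90: sizes 78, 43 bp.

Two products: 78 bp, 43 bp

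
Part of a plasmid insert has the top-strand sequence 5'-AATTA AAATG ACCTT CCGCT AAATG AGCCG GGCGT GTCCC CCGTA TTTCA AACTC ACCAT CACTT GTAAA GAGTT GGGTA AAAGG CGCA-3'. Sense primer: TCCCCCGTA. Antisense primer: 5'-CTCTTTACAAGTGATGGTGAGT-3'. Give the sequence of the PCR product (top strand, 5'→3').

5'-TCCCCCGTATTTCAAACTCACCATCACTTGTAAAGAG-3'

Scanning the template, TCCCCCGTA occurs at positions 37–45; this primer anneals to the bottom strand there with its 3' end pointing downstream.
The reverse primer's reverse complement is ACTCACCATCACTTGTAAAGAG, which matches the template at positions 52–73.
The product is the template from position 37 through 73 (37 bp).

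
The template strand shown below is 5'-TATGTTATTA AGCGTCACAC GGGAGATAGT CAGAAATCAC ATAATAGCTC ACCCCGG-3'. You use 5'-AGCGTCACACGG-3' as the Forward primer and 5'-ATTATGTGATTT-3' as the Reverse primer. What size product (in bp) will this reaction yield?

The forward primer matches the template at positions 11–22.
Reverse complement of the reverse primer: AAATCACATAAT. This occurs on the top strand at positions 34–45.
Amplicon spans positions 11–45: 35 bp.

35 bp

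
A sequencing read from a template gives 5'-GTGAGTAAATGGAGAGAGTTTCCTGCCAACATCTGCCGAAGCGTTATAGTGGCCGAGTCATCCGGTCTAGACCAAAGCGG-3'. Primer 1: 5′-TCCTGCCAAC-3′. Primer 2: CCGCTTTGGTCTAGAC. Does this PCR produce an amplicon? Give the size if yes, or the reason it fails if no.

Primer 1 (TCCTGCCAAC) matches the top strand at positions 21–30; it acts as a forward primer.
Primer 2's reverse complement is GTCTAGACCAAAGCGG, matching the top strand at positions 65–80; it acts as a reverse primer.
The 3' ends face each other across positions 21–80, giving a 60 bp product.

Yes — a 60 bp product.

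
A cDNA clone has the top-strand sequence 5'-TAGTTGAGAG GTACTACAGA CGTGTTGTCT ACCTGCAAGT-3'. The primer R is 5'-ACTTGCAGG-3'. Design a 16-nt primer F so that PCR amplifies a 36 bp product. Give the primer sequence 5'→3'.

The reverse primer's reverse complement CCTGCAAGT matches the template at positions 32–40, so the product ends at position 40.
A 36 bp product then starts at position 40 − 36 + 1 = 5.
The forward primer is identical to the top strand there: TGAGAGGTACTACAGA.

5'-TGAGAGGTACTACAGA-3'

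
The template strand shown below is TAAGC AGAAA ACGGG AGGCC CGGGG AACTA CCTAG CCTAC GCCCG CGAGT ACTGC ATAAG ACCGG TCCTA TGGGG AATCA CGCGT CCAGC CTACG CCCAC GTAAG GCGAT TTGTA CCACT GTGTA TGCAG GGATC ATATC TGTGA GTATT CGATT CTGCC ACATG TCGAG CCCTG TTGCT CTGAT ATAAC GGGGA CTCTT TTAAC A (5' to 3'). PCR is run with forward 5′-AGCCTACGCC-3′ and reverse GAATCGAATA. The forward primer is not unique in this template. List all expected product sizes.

123 bp, 69 bp

The forward primer AGCCTACGCC matches the top strand at positions 34–43, 88–97.
The reverse primer's reverse complement is TATTCGATTC, matching at positions 147–156.
Each forward site pairs with the reverse site to give a product ending at position 156: sizes 123, 69 bp.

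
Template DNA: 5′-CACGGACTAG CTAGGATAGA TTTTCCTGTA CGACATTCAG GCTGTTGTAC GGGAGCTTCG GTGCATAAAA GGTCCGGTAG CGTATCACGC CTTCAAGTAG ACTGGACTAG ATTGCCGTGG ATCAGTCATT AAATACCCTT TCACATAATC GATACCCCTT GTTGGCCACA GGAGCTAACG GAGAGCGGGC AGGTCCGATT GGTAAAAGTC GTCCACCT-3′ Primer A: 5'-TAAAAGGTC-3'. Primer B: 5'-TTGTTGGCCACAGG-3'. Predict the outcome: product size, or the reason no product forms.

No product — both primers anneal to the same strand and extend in the same direction.

Primer A (TAAAAGGTC) matches the top strand at positions 66–74 (3' end points downstream).
Primer B (TTGTTGGCCACAGG) also matches the top strand directly, at positions 159–172 — its reverse complement CCTGTGGCCAACAA is not present.
Both primers anneal to the bottom strand with 3' ends pointing the same way, so neither can prime synthesis back toward the other.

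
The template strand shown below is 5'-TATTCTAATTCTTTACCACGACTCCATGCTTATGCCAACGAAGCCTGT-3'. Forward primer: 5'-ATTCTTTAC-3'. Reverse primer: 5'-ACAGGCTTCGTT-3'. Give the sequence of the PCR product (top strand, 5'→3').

Scanning the template, ATTCTTTAC occurs at positions 8–16; this primer anneals to the bottom strand there with its 3' end pointing downstream.
Reverse complement of the reverse primer: AACGAAGCCTGT. This occurs on the top strand at positions 37–48.
The product is the template from position 8 through 48 (41 bp).

5'-ATTCTTTACCACGACTCCATGCTTATGCCAACGAAGCCTGT-3'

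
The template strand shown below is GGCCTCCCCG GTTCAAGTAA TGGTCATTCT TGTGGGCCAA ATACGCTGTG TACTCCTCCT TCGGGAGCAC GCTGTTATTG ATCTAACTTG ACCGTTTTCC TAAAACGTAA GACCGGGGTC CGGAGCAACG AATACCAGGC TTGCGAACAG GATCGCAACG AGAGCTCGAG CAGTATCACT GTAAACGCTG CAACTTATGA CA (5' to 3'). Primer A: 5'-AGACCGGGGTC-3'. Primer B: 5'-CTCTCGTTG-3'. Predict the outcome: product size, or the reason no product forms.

Yes — a 55 bp product.

Primer A (AGACCGGGGTC) matches the top strand at positions 110–120; it acts as a forward primer.
Primer B's reverse complement is CAACGAGAG, matching the top strand at positions 156–164; it acts as a reverse primer.
The 3' ends face each other across positions 110–164, giving a 55 bp product.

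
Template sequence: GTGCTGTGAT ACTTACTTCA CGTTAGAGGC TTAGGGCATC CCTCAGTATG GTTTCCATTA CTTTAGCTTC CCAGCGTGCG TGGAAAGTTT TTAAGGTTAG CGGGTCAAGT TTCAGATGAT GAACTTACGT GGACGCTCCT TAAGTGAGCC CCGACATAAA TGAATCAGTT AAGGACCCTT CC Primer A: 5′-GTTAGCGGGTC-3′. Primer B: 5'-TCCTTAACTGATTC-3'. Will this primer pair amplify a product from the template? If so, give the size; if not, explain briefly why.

Primer A (GTTAGCGGGTC) matches the top strand at positions 96–106; it acts as a forward primer.
Primer B's reverse complement is GAATCAGTTAAGGA, matching the top strand at positions 162–175; it acts as a reverse primer.
The 3' ends face each other across positions 96–175, giving an 80 bp product.

Yes — an 80 bp product.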